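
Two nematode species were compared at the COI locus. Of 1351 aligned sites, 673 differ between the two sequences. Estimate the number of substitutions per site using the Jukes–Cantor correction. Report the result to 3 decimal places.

0.818

p = 673/1351 ≈ 0.49815.
d = −(3/4) ln(1 − 4p/3) = −0.75 ln(1 − 0.6642) = −0.75 ln(0.3358)
  = −0.75 × (-1.091240) = 0.818430 substitutions/site.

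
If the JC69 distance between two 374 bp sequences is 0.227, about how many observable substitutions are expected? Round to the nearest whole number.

73

Invert JC69: p = (3/4)(1 − e^(−4d/3)) = 0.75 × (1 − e^(-0.302667)) = 0.75 × (1 − 0.738845) = 0.195866.
Expected differing sites = pL ≈ 0.195866 × 374 = 73.253884 ≈ 73.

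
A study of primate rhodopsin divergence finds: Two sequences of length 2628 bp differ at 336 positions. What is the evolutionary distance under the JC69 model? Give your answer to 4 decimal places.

p = 336/2628 ≈ 0.127854.
d = −(3/4) ln(1 − 4p/3) = −0.75 ln(1 − 0.170472) = −0.75 ln(0.829528)
  = −0.75 × (-0.186898) = 0.140174 substitutions/site.

0.1402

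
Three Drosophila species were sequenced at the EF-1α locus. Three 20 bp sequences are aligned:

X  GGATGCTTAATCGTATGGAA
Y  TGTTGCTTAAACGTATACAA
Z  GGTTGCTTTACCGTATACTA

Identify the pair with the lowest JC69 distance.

Y and Z

X–Y: 5/20 differ, p = 0.250, d = 0.304.
X–Z: 6/20 differ, p = 0.300, d = 0.383.
Y–Z: 4/20 differ, p = 0.200, d = 0.233.
The smallest distance is between Y and Z.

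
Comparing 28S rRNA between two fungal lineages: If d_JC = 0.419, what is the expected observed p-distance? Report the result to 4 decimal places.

0.3210

p = (3/4)(1 − e^(−4d/3)) = 0.75 × (1 − e^(-0.558667)) = 0.75 × (1 − 0.571971) = 0.321022.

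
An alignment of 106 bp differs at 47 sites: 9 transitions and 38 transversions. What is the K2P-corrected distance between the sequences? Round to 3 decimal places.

P = 9/106 ≈ 0.084906 and Q = 38/106 ≈ 0.358491.
Under the Kimura two-parameter model, d = −½ ln(1 − 2P − Q) − ¼ ln(1 − 2Q).
1 − 2P − Q = 0.471697, giving −½ ln(0.471697) = 0.375709.
1 − 2Q = 0.283018, giving −¼ ln(0.283018) = 0.315561.
d = 0.375709 + 0.315561 = 0.691270.

0.691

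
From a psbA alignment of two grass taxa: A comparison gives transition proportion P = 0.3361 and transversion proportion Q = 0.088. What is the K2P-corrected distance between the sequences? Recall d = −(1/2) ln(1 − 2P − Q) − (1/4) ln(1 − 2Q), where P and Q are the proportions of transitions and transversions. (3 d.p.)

0.762

Under the Kimura two-parameter model, d = −½ ln(1 − 2P − Q) − ¼ ln(1 − 2Q).
1 − 2P − Q = 0.2398, giving −½ ln(0.2398) = 0.713975.
1 − 2Q = 0.824, giving −¼ ln(0.824) = 0.048396.
d = 0.713975 + 0.048396 = 0.762371.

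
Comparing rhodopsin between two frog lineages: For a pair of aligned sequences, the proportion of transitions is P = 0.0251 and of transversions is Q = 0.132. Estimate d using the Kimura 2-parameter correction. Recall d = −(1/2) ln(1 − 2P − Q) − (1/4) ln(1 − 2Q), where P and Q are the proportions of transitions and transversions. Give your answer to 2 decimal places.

0.18

Under the Kimura two-parameter model, d = −½ ln(1 − 2P − Q) − ¼ ln(1 − 2Q).
1 − 2P − Q = 0.8178, giving −½ ln(0.8178) = 0.100569.
1 − 2Q = 0.736, giving −¼ ln(0.736) = 0.076631.
d = 0.100569 + 0.076631 = 0.177200.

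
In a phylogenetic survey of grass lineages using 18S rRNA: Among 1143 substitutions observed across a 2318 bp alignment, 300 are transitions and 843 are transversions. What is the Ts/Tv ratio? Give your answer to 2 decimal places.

0.36

R = 300/843 = 0.355871… ≈ 0.36 (to 2 d.p.).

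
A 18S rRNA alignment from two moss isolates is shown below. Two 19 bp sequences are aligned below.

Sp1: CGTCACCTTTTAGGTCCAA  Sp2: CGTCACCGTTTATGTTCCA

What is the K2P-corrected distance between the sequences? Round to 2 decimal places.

0.25

Of 19 sites, 1 differences are transitions and 3 are transversions, so P = 1/19 ≈ 0.052632 and Q = 3/19 ≈ 0.157895.
Under the Kimura two-parameter model, d = −½ ln(1 − 2P − Q) − ¼ ln(1 − 2Q).
1 − 2P − Q = 0.736841, giving −½ ln(0.736841) = 0.152692.
1 − 2Q = 0.68421, giving −¼ ln(0.68421) = 0.094873.
d = 0.152692 + 0.094873 = 0.247565.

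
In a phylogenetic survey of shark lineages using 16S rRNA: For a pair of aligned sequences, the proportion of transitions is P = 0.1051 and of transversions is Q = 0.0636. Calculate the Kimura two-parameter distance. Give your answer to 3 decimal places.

0.194

Under the Kimura two-parameter model, d = −½ ln(1 − 2P − Q) − ¼ ln(1 − 2Q).
1 − 2P − Q = 0.7262, giving −½ ln(0.7262) = 0.159965.
1 − 2Q = 0.8728, giving −¼ ln(0.8728) = 0.034012.
d = 0.159965 + 0.034012 = 0.193977.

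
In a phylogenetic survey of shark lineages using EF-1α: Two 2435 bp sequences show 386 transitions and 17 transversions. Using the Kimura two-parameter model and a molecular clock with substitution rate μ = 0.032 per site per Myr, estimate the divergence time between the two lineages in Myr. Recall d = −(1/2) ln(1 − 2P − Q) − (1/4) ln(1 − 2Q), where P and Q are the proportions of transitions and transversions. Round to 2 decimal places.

3.11

P = 386/2435 ≈ 0.158522 and Q = 17/2435 ≈ 0.006982.
Under the Kimura two-parameter model, d = −½ ln(1 − 2P − Q) − ¼ ln(1 − 2Q).
1 − 2P − Q = 0.675974, giving −½ ln(0.675974) = 0.195800.
1 − 2Q = 0.986036, giving −¼ ln(0.986036) = 0.003516.
d = 0.195800 + 0.003516 = 0.199316.
Under a molecular clock d = 2μt, so t = d/(2μ) = 0.199316 / (2 × 0.032) = 3.11 Myr.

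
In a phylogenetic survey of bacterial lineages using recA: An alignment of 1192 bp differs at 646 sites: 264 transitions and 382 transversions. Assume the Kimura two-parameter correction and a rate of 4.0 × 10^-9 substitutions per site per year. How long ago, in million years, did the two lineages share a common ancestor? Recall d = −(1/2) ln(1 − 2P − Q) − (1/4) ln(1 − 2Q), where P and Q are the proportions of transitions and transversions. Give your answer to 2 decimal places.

122.10

P = 264/1192 ≈ 0.221477 and Q = 382/1192 ≈ 0.32047.
Under the Kimura two-parameter model, d = −½ ln(1 − 2P − Q) − ¼ ln(1 − 2Q).
1 − 2P − Q = 0.236576, giving −½ ln(0.236576) = 0.720743.
1 − 2Q = 0.35906, giving −¼ ln(0.35906) = 0.256066.
d = 0.720743 + 0.256066 = 0.976809.
Under a molecular clock d = 2μt, so t = d/(2μ) = 0.976809 / (2 × 4.0 × 10^-9) = 122.10 million years.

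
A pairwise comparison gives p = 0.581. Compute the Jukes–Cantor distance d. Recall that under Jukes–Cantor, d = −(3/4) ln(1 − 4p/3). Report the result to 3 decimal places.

1.118

d = −(3/4) ln(1 − 4p/3) = −0.75 ln(1 − 0.774667) = −0.75 ln(0.225333)
  = −0.75 × (-1.490176) = 1.117632 substitutions/site.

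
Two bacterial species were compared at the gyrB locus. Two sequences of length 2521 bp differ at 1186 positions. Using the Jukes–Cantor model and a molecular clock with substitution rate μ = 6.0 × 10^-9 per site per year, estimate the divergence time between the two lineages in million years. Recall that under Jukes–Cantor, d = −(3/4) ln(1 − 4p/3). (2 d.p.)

p = 1186/2521 ≈ 0.470448.
d = −(3/4) ln(1 − 4p/3) = −0.75 ln(1 − 0.627264) = −0.75 ln(0.372736)
  = −0.75 × (-0.986885) = 0.740164 substitutions/site.
Under a molecular clock d = 2μt, so t = d/(2μ) = 0.740164 / (2 × 6.0 × 10^-9) = 61.68 million years.

61.68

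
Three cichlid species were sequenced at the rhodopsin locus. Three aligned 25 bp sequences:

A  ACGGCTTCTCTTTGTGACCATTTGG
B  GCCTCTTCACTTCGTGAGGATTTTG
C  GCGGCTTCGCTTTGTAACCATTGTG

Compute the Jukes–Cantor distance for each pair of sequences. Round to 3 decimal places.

d(A,B) = 0.417, d(A,C) = 0.233, d(B,C) = 0.417

A–B: 8/25 sites differ → p = 0.32, d = −0.75 ln(1 − 0.426667) = 0.417216 ≈ 0.417.
A–C: 5/25 sites differ → p = 0.2, d = −0.75 ln(1 − 0.266667) = 0.232617 ≈ 0.233.
B–C: 8/25 sites differ → p = 0.32, d = −0.75 ln(1 − 0.426667) = 0.417216 ≈ 0.417.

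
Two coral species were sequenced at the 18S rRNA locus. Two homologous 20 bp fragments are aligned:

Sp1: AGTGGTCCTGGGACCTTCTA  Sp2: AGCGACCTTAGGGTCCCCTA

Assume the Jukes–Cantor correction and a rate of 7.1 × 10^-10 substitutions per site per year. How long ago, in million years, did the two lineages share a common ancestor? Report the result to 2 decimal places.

483.96

The sequences differ at 9 of 20 sites (3, 5, 6, 8, 10, 13, 14, 16, 17), so p = 9/20 = 0.45.
d = −(3/4) ln(1 − 4p/3) = −0.75 ln(1 − 0.6) = −0.75 ln(0.4)
  = −0.75 × (-0.916291) = 0.687218 substitutions/site.
Under a molecular clock d = 2μt, so t = d/(2μ) = 0.687218 / (2 × 7.1 × 10^-10) = 483.96 million years.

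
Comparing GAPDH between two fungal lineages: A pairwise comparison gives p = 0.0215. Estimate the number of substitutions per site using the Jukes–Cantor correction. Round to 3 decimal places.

0.022

d = −(3/4) ln(1 − 4p/3) = −0.75 ln(1 − 0.028667) = −0.75 ln(0.971333)
  = −0.75 × (-0.029086) = 0.021815 substitutions/site.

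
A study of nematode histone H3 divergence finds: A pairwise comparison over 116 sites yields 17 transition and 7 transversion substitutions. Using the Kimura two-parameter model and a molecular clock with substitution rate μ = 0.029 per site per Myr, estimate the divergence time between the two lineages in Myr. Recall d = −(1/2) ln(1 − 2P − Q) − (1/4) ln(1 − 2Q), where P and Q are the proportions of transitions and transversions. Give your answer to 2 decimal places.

P = 17/116 ≈ 0.146552 and Q = 7/116 ≈ 0.060345.
Under the Kimura two-parameter model, d = −½ ln(1 − 2P − Q) − ¼ ln(1 − 2Q).
1 − 2P − Q = 0.646551, giving −½ ln(0.646551) = 0.218052.
1 − 2Q = 0.87931, giving −¼ ln(0.87931) = 0.032154.
d = 0.218052 + 0.032154 = 0.250206.
Under a molecular clock d = 2μt, so t = d/(2μ) = 0.250206 / (2 × 0.029) = 4.31 Myr.

4.31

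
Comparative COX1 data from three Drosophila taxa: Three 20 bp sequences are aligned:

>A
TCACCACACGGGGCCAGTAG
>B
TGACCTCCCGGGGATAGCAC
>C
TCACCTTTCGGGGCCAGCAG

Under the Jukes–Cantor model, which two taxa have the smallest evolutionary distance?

A and C

A–B: 7/20 differ, p = 0.350, d = 0.471.
A–C: 4/20 differ, p = 0.200, d = 0.233.
B–C: 6/20 differ, p = 0.300, d = 0.383.
The smallest distance is between A and C.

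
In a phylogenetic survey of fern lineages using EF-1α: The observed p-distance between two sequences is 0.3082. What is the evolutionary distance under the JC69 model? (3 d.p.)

d = −(3/4) ln(1 − 4p/3) = −0.75 ln(1 − 0.410933) = −0.75 ln(0.589067)
  = −0.75 × (-0.529215) = 0.396911 substitutions/site.

0.397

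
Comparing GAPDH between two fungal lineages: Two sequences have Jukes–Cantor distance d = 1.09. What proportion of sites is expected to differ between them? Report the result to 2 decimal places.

0.57

p = (3/4)(1 − e^(−4d/3)) = 0.75 × (1 − e^(-1.453333)) = 0.75 × (1 − 0.233790) = 0.574658.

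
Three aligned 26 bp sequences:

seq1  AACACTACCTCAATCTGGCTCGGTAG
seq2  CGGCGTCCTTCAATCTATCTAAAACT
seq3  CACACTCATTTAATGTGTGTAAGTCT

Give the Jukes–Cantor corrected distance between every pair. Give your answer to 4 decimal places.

d(seq1,seq2) = 1.0998, d(seq1,seq3) = 0.7166, d(seq2,seq3) = 0.6228

seq1–seq2: 15/26 sites differ → p ≈ 0.576923, d = −0.75 ln(1 − 0.769231) = 1.099754 ≈ 1.0998.
seq1–seq3: 12/26 sites differ → p ≈ 0.461538, d = −0.75 ln(1 − 0.615384) = 0.716632 ≈ 0.7166.
seq2–seq3: 11/26 sites differ → p ≈ 0.423077, d = −0.75 ln(1 − 0.564103) = 0.622762 ≈ 0.6228.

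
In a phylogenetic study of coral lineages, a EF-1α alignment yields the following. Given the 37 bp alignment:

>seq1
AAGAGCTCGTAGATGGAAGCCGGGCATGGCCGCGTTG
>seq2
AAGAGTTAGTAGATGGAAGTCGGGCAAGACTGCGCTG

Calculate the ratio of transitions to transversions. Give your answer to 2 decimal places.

2.50

Transitions are A↔G and C↔T; transversions are all other mismatches.
Transitions: 5. Transversions: 2.
R = 5/2 = 2.50.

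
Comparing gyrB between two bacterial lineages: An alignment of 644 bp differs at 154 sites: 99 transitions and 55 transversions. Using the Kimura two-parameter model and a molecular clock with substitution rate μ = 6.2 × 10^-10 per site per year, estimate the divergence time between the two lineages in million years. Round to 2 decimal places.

238.97

P = 99/644 ≈ 0.153727 and Q = 55/644 ≈ 0.085404.
Under the Kimura two-parameter model, d = −½ ln(1 − 2P − Q) − ¼ ln(1 − 2Q).
1 − 2P − Q = 0.607142, giving −½ ln(0.607142) = 0.249496.
1 − 2Q = 0.829192, giving −¼ ln(0.829192) = 0.046826.
d = 0.249496 + 0.046826 = 0.296322.
Under a molecular clock d = 2μt, so t = d/(2μ) = 0.296322 / (2 × 6.2 × 10^-10) = 238.97 million years.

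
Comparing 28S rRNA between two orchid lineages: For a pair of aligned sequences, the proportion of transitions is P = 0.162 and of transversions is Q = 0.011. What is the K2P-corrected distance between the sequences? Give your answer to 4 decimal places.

0.2095

Under the Kimura two-parameter model, d = −½ ln(1 − 2P − Q) − ¼ ln(1 − 2Q).
1 − 2P − Q = 0.665, giving −½ ln(0.665) = 0.203984.
1 − 2Q = 0.978, giving −¼ ln(0.978) = 0.005561.
d = 0.203984 + 0.005561 = 0.209545.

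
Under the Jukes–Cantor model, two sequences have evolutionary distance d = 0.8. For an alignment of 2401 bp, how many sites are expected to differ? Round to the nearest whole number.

Invert JC69: p = (3/4)(1 − e^(−4d/3)) = 0.75 × (1 − e^(-1.066667)) = 0.75 × (1 − 0.344154) = 0.491885.
Expected differing sites = pL ≈ 0.491885 × 2401 = 1181.015885 ≈ 1181.

1181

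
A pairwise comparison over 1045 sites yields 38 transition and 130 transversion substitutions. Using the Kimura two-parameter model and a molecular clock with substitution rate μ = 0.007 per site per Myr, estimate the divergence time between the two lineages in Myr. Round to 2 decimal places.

12.95

P = 38/1045 ≈ 0.036364 and Q = 130/1045 ≈ 0.124402.
Under the Kimura two-parameter model, d = −½ ln(1 − 2P − Q) − ¼ ln(1 − 2Q).
1 − 2P − Q = 0.80287, giving −½ ln(0.80287) = 0.109781.
1 − 2Q = 0.751196, giving −¼ ln(0.751196) = 0.071522.
d = 0.109781 + 0.071522 = 0.181303.
Under a molecular clock d = 2μt, so t = d/(2μ) = 0.181303 / (2 × 0.007) = 12.95 Myr.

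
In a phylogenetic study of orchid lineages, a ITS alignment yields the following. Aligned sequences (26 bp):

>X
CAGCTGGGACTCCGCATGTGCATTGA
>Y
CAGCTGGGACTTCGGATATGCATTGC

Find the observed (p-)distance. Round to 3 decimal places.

0.154

The sequences differ at 4 of 26 positions (sites 12, 15, 18, 26).
p = 4/26 = 0.153846… ≈ 0.154 (to 3 d.p.).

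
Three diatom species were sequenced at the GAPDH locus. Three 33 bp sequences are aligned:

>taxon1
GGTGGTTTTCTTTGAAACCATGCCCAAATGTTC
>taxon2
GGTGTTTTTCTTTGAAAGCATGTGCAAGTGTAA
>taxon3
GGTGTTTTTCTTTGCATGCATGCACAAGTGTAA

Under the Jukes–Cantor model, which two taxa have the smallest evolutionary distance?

taxon1–taxon2: 7/33 differ, p = 0.212, d = 0.249.
taxon1–taxon3: 8/33 differ, p = 0.242, d = 0.293.
taxon2–taxon3: 4/33 differ, p = 0.121, d = 0.132.
The smallest distance is between taxon2 and taxon3.

taxon2 and taxon3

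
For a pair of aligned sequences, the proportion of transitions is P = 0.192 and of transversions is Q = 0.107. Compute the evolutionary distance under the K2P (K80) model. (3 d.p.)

0.398

Under the Kimura two-parameter model, d = −½ ln(1 − 2P − Q) − ¼ ln(1 − 2Q).
1 − 2P − Q = 0.509, giving −½ ln(0.509) = 0.337654.
1 − 2Q = 0.786, giving −¼ ln(0.786) = 0.060200.
d = 0.337654 + 0.060200 = 0.397854.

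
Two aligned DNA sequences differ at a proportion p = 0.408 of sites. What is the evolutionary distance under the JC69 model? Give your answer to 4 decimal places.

0.5889

d = −(3/4) ln(1 − 4p/3) = −0.75 ln(1 − 0.544) = −0.75 ln(0.456)
  = −0.75 × (-0.785262) = 0.588947 substitutions/site.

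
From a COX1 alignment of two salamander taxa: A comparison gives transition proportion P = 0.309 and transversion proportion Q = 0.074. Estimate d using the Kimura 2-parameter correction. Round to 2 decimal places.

0.63

Under the Kimura two-parameter model, d = −½ ln(1 − 2P − Q) − ¼ ln(1 − 2Q).
1 − 2P − Q = 0.308, giving −½ ln(0.308) = 0.588828.
1 − 2Q = 0.852, giving −¼ ln(0.852) = 0.040042.
d = 0.588828 + 0.040042 = 0.628870.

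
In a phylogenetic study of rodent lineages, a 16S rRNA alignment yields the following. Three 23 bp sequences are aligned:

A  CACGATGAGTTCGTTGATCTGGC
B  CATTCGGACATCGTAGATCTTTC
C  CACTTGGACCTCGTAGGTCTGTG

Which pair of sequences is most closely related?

B and C

A–B: 9/23 differ, p = 0.391, d = 0.553.
A–C: 9/23 differ, p = 0.391, d = 0.553.
B–C: 6/23 differ, p = 0.261, d = 0.321.
The smallest distance is between B and C.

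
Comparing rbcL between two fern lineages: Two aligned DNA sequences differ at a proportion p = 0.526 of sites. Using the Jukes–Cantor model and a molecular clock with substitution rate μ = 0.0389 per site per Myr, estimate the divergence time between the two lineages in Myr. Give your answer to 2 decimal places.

d = −(3/4) ln(1 − 4p/3) = −0.75 ln(1 − 0.701333) = −0.75 ln(0.298667)
  = −0.75 × (-1.208426) = 0.906320 substitutions/site.
Under a molecular clock d = 2μt, so t = d/(2μ) = 0.906320 / (2 × 0.0389) = 11.65 Myr.

11.65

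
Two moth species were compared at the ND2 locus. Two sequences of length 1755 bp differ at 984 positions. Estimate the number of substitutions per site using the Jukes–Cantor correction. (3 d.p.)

1.032

p = 984/1755 ≈ 0.560684.
d = −(3/4) ln(1 − 4p/3) = −0.75 ln(1 − 0.747579) = −0.75 ln(0.252421)
  = −0.75 × (-1.376657) = 1.032493 substitutions/site.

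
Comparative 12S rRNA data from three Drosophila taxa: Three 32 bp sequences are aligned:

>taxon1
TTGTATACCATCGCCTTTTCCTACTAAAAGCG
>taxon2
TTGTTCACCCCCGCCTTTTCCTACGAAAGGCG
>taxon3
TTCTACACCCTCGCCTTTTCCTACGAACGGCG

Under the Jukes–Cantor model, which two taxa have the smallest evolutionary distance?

taxon1–taxon2: 6/32 differ, p = 0.188, d = 0.216.
taxon1–taxon3: 6/32 differ, p = 0.188, d = 0.216.
taxon2–taxon3: 4/32 differ, p = 0.125, d = 0.137.
The smallest distance is between taxon2 and taxon3.

taxon2 and taxon3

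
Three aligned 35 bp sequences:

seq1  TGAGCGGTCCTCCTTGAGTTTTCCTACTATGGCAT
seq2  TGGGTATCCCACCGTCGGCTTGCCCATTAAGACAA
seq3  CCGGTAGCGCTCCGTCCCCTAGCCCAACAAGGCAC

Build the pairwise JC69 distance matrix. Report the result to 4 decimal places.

seq1–seq2: 16/35 sites differ → p ≈ 0.457143, d = −0.75 ln(1 − 0.609524) = 0.705292 ≈ 0.7053.
seq1–seq3: 19/35 sites differ → p ≈ 0.542857, d = −0.75 ln(1 − 0.723809) = 0.964997 ≈ 0.9650.
seq2–seq3: 12/35 sites differ → p ≈ 0.342857, d = −0.75 ln(1 − 0.457143) = 0.458182 ≈ 0.4582.

d(seq1,seq2) = 0.7053, d(seq1,seq3) = 0.9650, d(seq2,seq3) = 0.4582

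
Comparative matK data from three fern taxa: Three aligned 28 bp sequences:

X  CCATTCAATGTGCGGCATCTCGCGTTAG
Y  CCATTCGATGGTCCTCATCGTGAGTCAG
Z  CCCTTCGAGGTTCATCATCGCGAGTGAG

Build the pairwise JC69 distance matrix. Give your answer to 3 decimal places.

X–Y: 9/28 sites differ → p ≈ 0.321429, d = −0.75 ln(1 − 0.428572) = 0.419713 ≈ 0.420.
X–Z: 9/28 sites differ → p ≈ 0.321429, d = −0.75 ln(1 − 0.428572) = 0.419713 ≈ 0.420.
Y–Z: 6/28 sites differ → p ≈ 0.214286, d = −0.75 ln(1 − 0.285715) = 0.252355 ≈ 0.252.

d(X,Y) = 0.420, d(X,Z) = 0.420, d(Y,Z) = 0.252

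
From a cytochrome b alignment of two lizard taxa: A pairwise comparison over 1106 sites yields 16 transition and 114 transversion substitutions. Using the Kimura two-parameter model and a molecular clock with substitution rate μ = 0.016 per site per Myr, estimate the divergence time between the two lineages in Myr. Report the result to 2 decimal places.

P = 16/1106 ≈ 0.014467 and Q = 114/1106 ≈ 0.103074.
Under the Kimura two-parameter model, d = −½ ln(1 − 2P − Q) − ¼ ln(1 − 2Q).
1 − 2P − Q = 0.867992, giving −½ ln(0.867992) = 0.070786.
1 − 2Q = 0.793852, giving −¼ ln(0.793852) = 0.057715.
d = 0.070786 + 0.057715 = 0.128501.
Under a molecular clock d = 2μt, so t = d/(2μ) = 0.128501 / (2 × 0.016) = 4.02 Myr.

4.02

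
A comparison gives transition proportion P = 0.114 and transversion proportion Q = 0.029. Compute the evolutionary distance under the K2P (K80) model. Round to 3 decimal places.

0.163

Under the Kimura two-parameter model, d = −½ ln(1 − 2P − Q) − ¼ ln(1 − 2Q).
1 − 2P − Q = 0.743, giving −½ ln(0.743) = 0.148530.
1 − 2Q = 0.942, giving −¼ ln(0.942) = 0.014938.
d = 0.148530 + 0.014938 = 0.163468.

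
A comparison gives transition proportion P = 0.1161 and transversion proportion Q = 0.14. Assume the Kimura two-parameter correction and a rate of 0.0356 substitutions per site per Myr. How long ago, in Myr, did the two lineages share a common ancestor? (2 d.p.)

Under the Kimura two-parameter model, d = −½ ln(1 − 2P − Q) − ¼ ln(1 − 2Q).
1 − 2P − Q = 0.6278, giving −½ ln(0.6278) = 0.232767.
1 − 2Q = 0.72, giving −¼ ln(0.72) = 0.082126.
d = 0.232767 + 0.082126 = 0.314893.
Under a molecular clock d = 2μt, so t = d/(2μ) = 0.314893 / (2 × 0.0356) = 4.42 Myr.

4.42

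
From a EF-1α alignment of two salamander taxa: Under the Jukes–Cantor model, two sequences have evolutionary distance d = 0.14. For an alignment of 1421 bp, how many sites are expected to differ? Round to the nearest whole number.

Invert JC69: p = (3/4)(1 − e^(−4d/3)) = 0.75 × (1 − e^(-0.186667)) = 0.75 × (1 − 0.829720) = 0.127710.
Expected differing sites = pL ≈ 0.127710 × 1421 = 181.47591 ≈ 181.

181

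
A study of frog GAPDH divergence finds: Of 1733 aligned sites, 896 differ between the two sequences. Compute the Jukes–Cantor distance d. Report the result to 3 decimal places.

p = 896/1733 ≈ 0.517023.
d = −(3/4) ln(1 − 4p/3) = −0.75 ln(1 − 0.689364) = −0.75 ln(0.310636)
  = −0.75 × (-1.169133) = 0.876850 substitutions/site.

0.877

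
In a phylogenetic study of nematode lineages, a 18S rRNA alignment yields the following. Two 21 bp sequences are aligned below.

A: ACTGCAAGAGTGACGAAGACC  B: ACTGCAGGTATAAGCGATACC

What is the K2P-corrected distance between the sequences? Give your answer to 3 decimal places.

0.544

Of 21 sites, 4 differences are transitions and 4 are transversions, so P = 4/21 ≈ 0.190476 and Q = 4/21 ≈ 0.190476.
Under the Kimura two-parameter model, d = −½ ln(1 − 2P − Q) − ¼ ln(1 − 2Q).
1 − 2P − Q = 0.428572, giving −½ ln(0.428572) = 0.423648.
1 − 2Q = 0.619048, giving −¼ ln(0.619048) = 0.119893.
d = 0.423648 + 0.119893 = 0.543541.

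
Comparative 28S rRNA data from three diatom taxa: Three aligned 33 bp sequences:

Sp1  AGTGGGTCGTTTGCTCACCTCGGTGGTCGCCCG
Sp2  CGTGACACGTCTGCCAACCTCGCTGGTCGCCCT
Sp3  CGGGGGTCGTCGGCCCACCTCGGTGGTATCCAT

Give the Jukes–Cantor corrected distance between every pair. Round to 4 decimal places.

d(Sp1,Sp2) = 0.3390, d(Sp1,Sp3) = 0.3390, d(Sp2,Sp3) = 0.3882

Sp1–Sp2: 9/33 sites differ → p ≈ 0.272727, d = −0.75 ln(1 − 0.363636) = 0.338988 ≈ 0.3390.
Sp1–Sp3: 9/33 sites differ → p ≈ 0.272727, d = −0.75 ln(1 − 0.363636) = 0.338988 ≈ 0.3390.
Sp2–Sp3: 10/33 sites differ → p ≈ 0.30303, d = −0.75 ln(1 − 0.40404) = 0.388186 ≈ 0.3882.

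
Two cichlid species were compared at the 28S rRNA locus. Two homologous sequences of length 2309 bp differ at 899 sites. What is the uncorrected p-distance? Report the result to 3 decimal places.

p = 899/2309 = 0.389346… ≈ 0.389 (to 3 d.p.).

0.389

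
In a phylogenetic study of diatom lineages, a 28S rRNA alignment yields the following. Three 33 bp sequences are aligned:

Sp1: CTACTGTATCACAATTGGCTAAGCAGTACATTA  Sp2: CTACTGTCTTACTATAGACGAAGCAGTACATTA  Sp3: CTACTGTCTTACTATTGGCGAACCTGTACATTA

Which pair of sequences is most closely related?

Sp1–Sp2: 6/33 differ, p = 0.182, d = 0.208.
Sp1–Sp3: 6/33 differ, p = 0.182, d = 0.208.
Sp2–Sp3: 4/33 differ, p = 0.121, d = 0.132.
The smallest distance is between Sp2 and Sp3.

Sp2 and Sp3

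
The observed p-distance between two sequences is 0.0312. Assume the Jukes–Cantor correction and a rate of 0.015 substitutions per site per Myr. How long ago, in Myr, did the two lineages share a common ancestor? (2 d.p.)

1.06

d = −(3/4) ln(1 − 4p/3) = −0.75 ln(1 − 0.0416) = −0.75 ln(0.9584)
  = −0.75 × (-0.042490) = 0.031868 substitutions/site.
Under a molecular clock d = 2μt, so t = d/(2μ) = 0.031868 / (2 × 0.015) = 1.06 Myr.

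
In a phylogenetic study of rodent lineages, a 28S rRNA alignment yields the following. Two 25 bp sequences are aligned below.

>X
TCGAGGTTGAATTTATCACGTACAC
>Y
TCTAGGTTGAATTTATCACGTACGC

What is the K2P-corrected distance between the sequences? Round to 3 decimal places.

Of 25 sites, 1 differences are transitions and 1 are transversions, so P = 1/25 = 0.04 and Q = 1/25 = 0.04.
Under the Kimura two-parameter model, d = −½ ln(1 − 2P − Q) − ¼ ln(1 − 2Q).
1 − 2P − Q = 0.88, giving −½ ln(0.88) = 0.063917.
1 − 2Q = 0.92, giving −¼ ln(0.92) = 0.020845.
d = 0.063917 + 0.020845 = 0.084762.

0.085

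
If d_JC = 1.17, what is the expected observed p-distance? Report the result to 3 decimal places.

p = (3/4)(1 − e^(−4d/3)) = 0.75 × (1 − e^(-1.56)) = 0.75 × (1 − 0.210136) = 0.592398.

0.592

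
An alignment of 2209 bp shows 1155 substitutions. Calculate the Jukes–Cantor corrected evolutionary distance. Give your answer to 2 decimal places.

0.90

p = 1155/2209 ≈ 0.522861.
d = −(3/4) ln(1 − 4p/3) = −0.75 ln(1 − 0.697148) = −0.75 ln(0.302852)
  = −0.75 × (-1.194511) = 0.895883 substitutions/site.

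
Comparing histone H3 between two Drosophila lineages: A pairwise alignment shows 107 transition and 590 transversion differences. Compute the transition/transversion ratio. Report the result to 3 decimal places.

R = 107/590 = 0.181355… ≈ 0.181 (to 3 d.p.).

0.181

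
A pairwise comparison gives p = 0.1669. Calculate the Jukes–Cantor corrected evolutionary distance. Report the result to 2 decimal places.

0.19

d = −(3/4) ln(1 − 4p/3) = −0.75 ln(1 − 0.222533) = −0.75 ln(0.777467)
  = −0.75 × (-0.251714) = 0.188786 substitutions/site.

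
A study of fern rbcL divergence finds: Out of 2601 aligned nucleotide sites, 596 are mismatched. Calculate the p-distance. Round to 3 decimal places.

p = 596/2601 = 0.229142… ≈ 0.229 (to 3 d.p.).

0.229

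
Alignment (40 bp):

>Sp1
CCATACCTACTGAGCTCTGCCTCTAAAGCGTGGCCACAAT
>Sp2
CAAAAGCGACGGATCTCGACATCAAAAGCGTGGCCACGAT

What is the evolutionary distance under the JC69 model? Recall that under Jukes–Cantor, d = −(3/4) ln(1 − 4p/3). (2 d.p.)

The sequences differ at 11 of 40 sites, so p = 11/40 = 0.275.
d = −(3/4) ln(1 − 4p/3) = −0.75 ln(1 − 0.366667) = −0.75 ln(0.633333)
  = −0.75 × (-0.456759) = 0.342569 substitutions/site.

0.34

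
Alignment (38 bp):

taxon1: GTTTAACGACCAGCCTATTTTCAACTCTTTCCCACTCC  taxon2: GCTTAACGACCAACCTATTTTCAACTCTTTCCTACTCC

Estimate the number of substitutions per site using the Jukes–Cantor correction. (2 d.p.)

The sequences differ at 3 of 38 sites (2, 13, 33), so p = 3/38 ≈ 0.078947.
d = −(3/4) ln(1 − 4p/3) = −0.75 ln(1 − 0.105263) = −0.75 ln(0.894737)
  = −0.75 × (-0.111225) = 0.083419 substitutions/site.

0.08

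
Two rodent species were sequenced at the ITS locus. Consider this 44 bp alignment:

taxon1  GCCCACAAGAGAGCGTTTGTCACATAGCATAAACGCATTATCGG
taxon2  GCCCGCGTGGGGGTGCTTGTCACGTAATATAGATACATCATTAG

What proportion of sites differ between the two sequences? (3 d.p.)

The sequences differ at 16 of 44 positions.
p = 16/44 = 0.363636… ≈ 0.364 (to 3 d.p.).

0.364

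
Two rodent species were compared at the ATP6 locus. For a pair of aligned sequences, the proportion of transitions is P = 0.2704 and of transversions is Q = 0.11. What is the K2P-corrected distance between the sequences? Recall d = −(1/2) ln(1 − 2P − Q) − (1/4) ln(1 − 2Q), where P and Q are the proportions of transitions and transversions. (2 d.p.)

Under the Kimura two-parameter model, d = −½ ln(1 − 2P − Q) − ¼ ln(1 − 2Q).
1 − 2P − Q = 0.3492, giving −½ ln(0.3492) = 0.526055.
1 − 2Q = 0.78, giving −¼ ln(0.78) = 0.062115.
d = 0.526055 + 0.062115 = 0.588170.

0.59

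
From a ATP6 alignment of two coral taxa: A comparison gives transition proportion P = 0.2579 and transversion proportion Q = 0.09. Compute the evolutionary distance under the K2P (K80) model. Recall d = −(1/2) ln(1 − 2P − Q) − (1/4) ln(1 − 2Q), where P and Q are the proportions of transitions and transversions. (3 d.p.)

0.515

Under the Kimura two-parameter model, d = −½ ln(1 − 2P − Q) − ¼ ln(1 − 2Q).
1 − 2P − Q = 0.3942, giving −½ ln(0.3942) = 0.465448.
1 − 2Q = 0.82, giving −¼ ln(0.82) = 0.049613.
d = 0.465448 + 0.049613 = 0.515061.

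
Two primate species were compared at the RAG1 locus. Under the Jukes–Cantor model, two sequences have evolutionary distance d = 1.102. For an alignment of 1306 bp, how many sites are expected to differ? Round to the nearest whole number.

754

Invert JC69: p = (3/4)(1 − e^(−4d/3)) = 0.75 × (1 − e^(-1.469333)) = 0.75 × (1 − 0.230079) = 0.577441.
Expected differing sites = pL ≈ 0.577441 × 1306 = 754.137946 ≈ 754.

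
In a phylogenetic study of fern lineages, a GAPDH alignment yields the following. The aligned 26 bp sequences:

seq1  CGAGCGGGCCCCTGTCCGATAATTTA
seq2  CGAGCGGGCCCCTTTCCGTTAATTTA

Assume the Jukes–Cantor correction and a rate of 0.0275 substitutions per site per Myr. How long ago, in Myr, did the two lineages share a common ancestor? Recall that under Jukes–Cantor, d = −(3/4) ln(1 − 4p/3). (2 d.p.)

1.48

The sequences differ at 2 of 26 sites (14, 19), so p = 2/26 ≈ 0.076923.
d = −(3/4) ln(1 − 4p/3) = −0.75 ln(1 − 0.102564) = −0.75 ln(0.897436)
  = −0.75 × (-0.108213) = 0.081160 substitutions/site.
Under a molecular clock d = 2μt, so t = d/(2μ) = 0.081160 / (2 × 0.0275) = 1.48 Myr.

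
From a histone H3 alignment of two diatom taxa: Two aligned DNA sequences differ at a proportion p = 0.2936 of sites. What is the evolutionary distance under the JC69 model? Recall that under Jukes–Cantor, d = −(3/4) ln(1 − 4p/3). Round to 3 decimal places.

0.373

d = −(3/4) ln(1 − 4p/3) = −0.75 ln(1 − 0.391467) = −0.75 ln(0.608533)
  = −0.75 × (-0.496704) = 0.372528 substitutions/site.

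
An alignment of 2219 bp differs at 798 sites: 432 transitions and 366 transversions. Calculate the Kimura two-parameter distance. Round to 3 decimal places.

0.504

P = 432/2219 ≈ 0.194682 and Q = 366/2219 ≈ 0.164939.
Under the Kimura two-parameter model, d = −½ ln(1 − 2P − Q) − ¼ ln(1 − 2Q).
1 − 2P − Q = 0.445697, giving −½ ln(0.445697) = 0.404058.
1 − 2Q = 0.670122, giving −¼ ln(0.670122) = 0.100074.
d = 0.404058 + 0.100074 = 0.504132.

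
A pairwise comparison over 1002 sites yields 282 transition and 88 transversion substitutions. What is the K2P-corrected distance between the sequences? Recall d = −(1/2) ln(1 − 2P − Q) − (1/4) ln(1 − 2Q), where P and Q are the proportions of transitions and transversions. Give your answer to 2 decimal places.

0.57

P = 282/1002 ≈ 0.281437 and Q = 88/1002 ≈ 0.087824.
Under the Kimura two-parameter model, d = −½ ln(1 − 2P − Q) − ¼ ln(1 − 2Q).
1 − 2P − Q = 0.349302, giving −½ ln(0.349302) = 0.525909.
1 − 2Q = 0.824352, giving −¼ ln(0.824352) = 0.048289.
d = 0.525909 + 0.048289 = 0.574198.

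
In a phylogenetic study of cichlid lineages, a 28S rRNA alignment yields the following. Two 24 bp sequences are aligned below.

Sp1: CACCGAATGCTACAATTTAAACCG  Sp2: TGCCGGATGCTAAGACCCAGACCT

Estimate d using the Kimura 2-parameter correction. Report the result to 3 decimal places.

Of 24 sites, 8 differences are transitions and 2 are transversions, so P = 8/24 ≈ 0.333333 and Q = 2/24 ≈ 0.083333.
Under the Kimura two-parameter model, d = −½ ln(1 − 2P − Q) − ¼ ln(1 − 2Q).
1 − 2P − Q = 0.250001, giving −½ ln(0.250001) = 0.693145.
1 − 2Q = 0.833334, giving −¼ ln(0.833334) = 0.045580.
d = 0.693145 + 0.045580 = 0.738725.

0.739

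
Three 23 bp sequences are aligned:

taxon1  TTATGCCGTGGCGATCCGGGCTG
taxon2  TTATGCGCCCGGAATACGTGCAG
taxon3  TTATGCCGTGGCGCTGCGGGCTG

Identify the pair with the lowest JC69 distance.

taxon1 and taxon3

taxon1–taxon2: 9/23 differ, p = 0.391, d = 0.553.
taxon1–taxon3: 2/23 differ, p = 0.087, d = 0.092.
taxon2–taxon3: 10/23 differ, p = 0.435, d = 0.650.
The smallest distance is between taxon1 and taxon3.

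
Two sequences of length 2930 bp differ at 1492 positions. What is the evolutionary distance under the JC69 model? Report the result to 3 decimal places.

0.852

p = 1492/2930 ≈ 0.509215.
d = −(3/4) ln(1 − 4p/3) = −0.75 ln(1 − 0.678953) = −0.75 ln(0.321047)
  = −0.75 × (-1.136168) = 0.852126 substitutions/site.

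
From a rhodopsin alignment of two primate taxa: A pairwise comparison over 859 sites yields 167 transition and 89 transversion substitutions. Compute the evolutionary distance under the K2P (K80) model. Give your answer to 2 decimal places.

P = 167/859 ≈ 0.194412 and Q = 89/859 ≈ 0.103609.
Under the Kimura two-parameter model, d = −½ ln(1 − 2P − Q) − ¼ ln(1 − 2Q).
1 − 2P − Q = 0.507567, giving −½ ln(0.507567) = 0.339063.
1 − 2Q = 0.792782, giving −¼ ln(0.792782) = 0.058052.
d = 0.339063 + 0.058052 = 0.397115.

0.40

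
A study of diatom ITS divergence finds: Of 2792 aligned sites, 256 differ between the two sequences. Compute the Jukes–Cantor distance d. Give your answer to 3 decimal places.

p = 256/2792 ≈ 0.091691.
d = −(3/4) ln(1 − 4p/3) = −0.75 ln(1 − 0.122255) = −0.75 ln(0.877745)
  = −0.75 × (-0.130399) = 0.097799 substitutions/site.

0.098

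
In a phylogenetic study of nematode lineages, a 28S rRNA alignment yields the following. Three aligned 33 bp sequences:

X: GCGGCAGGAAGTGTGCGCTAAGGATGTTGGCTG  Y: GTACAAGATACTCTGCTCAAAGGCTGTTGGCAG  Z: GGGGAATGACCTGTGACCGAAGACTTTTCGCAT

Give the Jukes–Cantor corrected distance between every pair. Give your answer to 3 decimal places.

X–Y: 12/33 sites differ → p ≈ 0.363636, d = −0.75 ln(1 − 0.484848) = 0.497470 ≈ 0.497.
X–Z: 14/33 sites differ → p ≈ 0.424242, d = −0.75 ln(1 − 0.565656) = 0.625439 ≈ 0.625.
Y–Z: 15/33 sites differ → p ≈ 0.454545, d = −0.75 ln(1 − 0.60606) = 0.698667 ≈ 0.699.

d(X,Y) = 0.497, d(X,Z) = 0.625, d(Y,Z) = 0.699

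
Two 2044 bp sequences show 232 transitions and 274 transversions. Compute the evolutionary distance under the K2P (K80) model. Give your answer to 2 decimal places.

P = 232/2044 ≈ 0.113503 and Q = 274/2044 ≈ 0.134051.
Under the Kimura two-parameter model, d = −½ ln(1 − 2P − Q) − ¼ ln(1 − 2Q).
1 − 2P − Q = 0.638943, giving −½ ln(0.638943) = 0.223970.
1 − 2Q = 0.731898, giving −¼ ln(0.731898) = 0.078029.
d = 0.223970 + 0.078029 = 0.301999.

0.30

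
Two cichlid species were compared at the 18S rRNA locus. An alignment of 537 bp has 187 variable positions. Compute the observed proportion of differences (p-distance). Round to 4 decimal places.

p = 187/537 = 0.348230… ≈ 0.3482 (to 4 d.p.).

0.3482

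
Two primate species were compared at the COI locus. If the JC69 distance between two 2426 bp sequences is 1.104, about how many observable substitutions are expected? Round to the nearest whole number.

1402

Invert JC69: p = (3/4)(1 − e^(−4d/3)) = 0.75 × (1 − e^(-1.472)) = 0.75 × (1 − 0.229466) = 0.577901.
Expected differing sites = pL ≈ 0.577901 × 2426 = 1401.987826 ≈ 1402.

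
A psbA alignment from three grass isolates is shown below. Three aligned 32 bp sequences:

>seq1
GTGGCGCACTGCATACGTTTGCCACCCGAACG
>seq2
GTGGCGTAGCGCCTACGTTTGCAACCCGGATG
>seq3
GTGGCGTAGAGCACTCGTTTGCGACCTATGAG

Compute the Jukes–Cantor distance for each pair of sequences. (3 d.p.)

d(seq1,seq2) = 0.259, d(seq1,seq3) = 0.460, d(seq2,seq3) = 0.404

seq1–seq2: 7/32 sites differ → p = 0.21875, d = −0.75 ln(1 − 0.291667) = 0.258631 ≈ 0.259.
seq1–seq3: 11/32 sites differ → p = 0.34375, d = −0.75 ln(1 − 0.458333) = 0.459828 ≈ 0.460.
seq2–seq3: 10/32 sites differ → p = 0.3125, d = −0.75 ln(1 − 0.416667) = 0.404248 ≈ 0.404.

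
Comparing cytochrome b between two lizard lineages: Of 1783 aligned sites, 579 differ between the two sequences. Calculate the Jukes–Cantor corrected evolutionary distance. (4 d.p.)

0.4255

p = 579/1783 ≈ 0.324734.
d = −(3/4) ln(1 − 4p/3) = −0.75 ln(1 − 0.432979) = −0.75 ln(0.567021)
  = −0.75 × (-0.567359) = 0.425519 substitutions/site.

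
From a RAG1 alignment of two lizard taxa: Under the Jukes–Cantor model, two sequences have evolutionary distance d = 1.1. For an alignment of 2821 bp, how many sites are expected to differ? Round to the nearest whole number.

Invert JC69: p = (3/4)(1 − e^(−4d/3)) = 0.75 × (1 − e^(-1.466667)) = 0.75 × (1 − 0.230693) = 0.576980.
Expected differing sites = pL ≈ 0.576980 × 2821 = 1627.66058 ≈ 1628.

1628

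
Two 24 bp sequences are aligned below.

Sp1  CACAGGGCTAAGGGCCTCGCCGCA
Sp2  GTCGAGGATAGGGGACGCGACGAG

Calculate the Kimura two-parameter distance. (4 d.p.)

0.7093

Of 24 sites, 4 differences are transitions and 7 are transversions, so P = 4/24 ≈ 0.166667 and Q = 7/24 ≈ 0.291667.
Under the Kimura two-parameter model, d = −½ ln(1 − 2P − Q) − ¼ ln(1 − 2Q).
1 − 2P − Q = 0.374999, giving −½ ln(0.374999) = 0.490416.
1 − 2Q = 0.416666, giving −¼ ln(0.416666) = 0.218868.
d = 0.490416 + 0.218868 = 0.709284.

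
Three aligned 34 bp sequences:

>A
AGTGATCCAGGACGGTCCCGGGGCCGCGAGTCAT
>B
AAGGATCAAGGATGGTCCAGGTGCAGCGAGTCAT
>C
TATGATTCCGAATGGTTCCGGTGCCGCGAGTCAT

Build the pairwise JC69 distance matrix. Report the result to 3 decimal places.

d(A,B) = 0.241, d(A,C) = 0.282, d(B,C) = 0.326

A–B: 7/34 sites differ → p ≈ 0.205882, d = −0.75 ln(1 − 0.274509) = 0.240680 ≈ 0.241.
A–C: 8/34 sites differ → p ≈ 0.235294, d = −0.75 ln(1 − 0.313725) = 0.282358 ≈ 0.282.
B–C: 9/34 sites differ → p ≈ 0.264706, d = −0.75 ln(1 − 0.352941) = 0.326488 ≈ 0.326.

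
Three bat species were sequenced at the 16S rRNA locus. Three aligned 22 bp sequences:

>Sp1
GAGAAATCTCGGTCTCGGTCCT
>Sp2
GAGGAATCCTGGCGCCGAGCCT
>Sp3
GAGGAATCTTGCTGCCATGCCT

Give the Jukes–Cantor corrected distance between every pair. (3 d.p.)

d(Sp1,Sp2) = 0.497, d(Sp1,Sp3) = 0.497, d(Sp2,Sp3) = 0.271

Sp1–Sp2: 8/22 sites differ → p ≈ 0.363636, d = −0.75 ln(1 − 0.484848) = 0.497470 ≈ 0.497.
Sp1–Sp3: 8/22 sites differ → p ≈ 0.363636, d = −0.75 ln(1 − 0.484848) = 0.497470 ≈ 0.497.
Sp2–Sp3: 5/22 sites differ → p ≈ 0.227273, d = −0.75 ln(1 − 0.303031) = 0.270761 ≈ 0.271.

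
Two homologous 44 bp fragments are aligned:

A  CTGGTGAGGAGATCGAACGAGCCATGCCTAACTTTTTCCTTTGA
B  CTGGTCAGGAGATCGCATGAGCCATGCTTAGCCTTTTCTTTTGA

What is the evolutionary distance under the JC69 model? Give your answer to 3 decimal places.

0.179

The sequences differ at 7 of 44 sites (6, 16, 18, 28, 31, 33, 39), so p = 7/44 ≈ 0.159091.
d = −(3/4) ln(1 − 4p/3) = −0.75 ln(1 − 0.212121) = −0.75 ln(0.787879)
  = −0.75 × (-0.238411) = 0.178808 substitutions/site.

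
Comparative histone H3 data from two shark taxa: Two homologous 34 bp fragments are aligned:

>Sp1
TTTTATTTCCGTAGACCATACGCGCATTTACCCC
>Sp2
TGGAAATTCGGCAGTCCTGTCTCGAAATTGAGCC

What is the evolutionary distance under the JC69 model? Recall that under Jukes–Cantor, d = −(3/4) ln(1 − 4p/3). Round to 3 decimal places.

The sequences differ at 16 of 34 sites, so p = 16/34 ≈ 0.470588.
d = −(3/4) ln(1 − 4p/3) = −0.75 ln(1 − 0.627451) = −0.75 ln(0.372549)
  = −0.75 × (-0.987387) = 0.740540 substitutions/site.

0.741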